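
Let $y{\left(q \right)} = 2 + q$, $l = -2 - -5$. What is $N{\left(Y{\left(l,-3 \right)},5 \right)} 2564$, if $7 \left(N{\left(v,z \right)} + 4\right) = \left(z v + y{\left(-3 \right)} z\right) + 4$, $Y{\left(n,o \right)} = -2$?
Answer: $- \frac{99996}{7} \approx -14285.0$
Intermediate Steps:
$l = 3$ ($l = -2 + 5 = 3$)
$N{\left(v,z \right)} = - \frac{24}{7} - \frac{z}{7} + \frac{v z}{7}$ ($N{\left(v,z \right)} = -4 + \frac{\left(z v + \left(2 - 3\right) z\right) + 4}{7} = -4 + \frac{\left(v z - z\right) + 4}{7} = -4 + \frac{\left(- z + v z\right) + 4}{7} = -4 + \frac{4 - z + v z}{7} = -4 + \left(\frac{4}{7} - \frac{z}{7} + \frac{v z}{7}\right) = - \frac{24}{7} - \frac{z}{7} + \frac{v z}{7}$)
$N{\left(Y{\left(l,-3 \right)},5 \right)} 2564 = \left(- \frac{24}{7} - \frac{5}{7} + \frac{1}{7} \left(-2\right) 5\right) 2564 = \left(- \frac{24}{7} - \frac{5}{7} - \frac{10}{7}\right) 2564 = \left(- \frac{39}{7}\right) 2564 = - \frac{99996}{7}$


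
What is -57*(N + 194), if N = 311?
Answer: -28785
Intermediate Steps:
-57*(N + 194) = -57*(311 + 194) = -57*505 = -28785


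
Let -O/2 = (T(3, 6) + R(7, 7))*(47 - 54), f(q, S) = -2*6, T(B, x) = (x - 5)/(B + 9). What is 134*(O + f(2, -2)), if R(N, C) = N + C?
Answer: 74437/3 ≈ 24812.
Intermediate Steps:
T(B, x) = (-5 + x)/(9 + B)
R(N, C) = C + N
f(q, S) = -12
O = 1183/6 (O = -2*((-5 + 6)/(9 + 3) + (7 + 7))*(47 - 54) = -2*(1/12 + 14)*(-7) = -169*(-7)/6 = -2*(-1183/12) = 1183/6 ≈ 197.17)
134*(O + f(2, -2)) = 134*(1183/6 - 12) = 134*(1111/6) = 74437/3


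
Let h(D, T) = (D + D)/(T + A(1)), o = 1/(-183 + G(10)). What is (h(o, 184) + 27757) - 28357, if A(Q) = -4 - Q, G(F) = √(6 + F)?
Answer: -19224602/32041 ≈ -600.00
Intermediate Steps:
o = -1/179 (o = 1/(-183 + √(6 + 10)) = 1/(-183 + √16) = 1/(-183 + 4) = 1/(-179) = -1/179 ≈ -0.0055866)
h(D, T) = 2*D/(-5 + T) (h(D, T) = (D + D)/(T + (-4 - 1*1)) = (2*D)/(T + (-4 - 1)) = (2*D)/(T - 5) = (2*D)/(-5 + T) = 2*D/(-5 + T))
(h(o, 184) + 27757) - 28357 = (2*(-1/179)/(-5 + 184) + 27757) - 28357 = (2*(-1/179)/179 + 27757) - 28357 = (2*(-1/179)*(1/179) + 27757) - 28357 = (-2/32041 + 27757) - 28357 = 889362035/32041 - 28357 = -19224602/32041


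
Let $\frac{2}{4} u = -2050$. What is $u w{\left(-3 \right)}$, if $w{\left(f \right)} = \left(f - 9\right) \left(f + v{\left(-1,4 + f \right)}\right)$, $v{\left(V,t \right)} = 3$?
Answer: $0$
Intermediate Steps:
$u = -4100$ ($u = 2 \left(-2050\right) = -4100$)
$w{\left(f \right)} = \left(-9 + f\right) \left(3 + f\right)$ ($w{\left(f \right)} = \left(f - 9\right) \left(f + 3\right) = \left(-9 + f\right) \left(3 + f\right)$)
$u w{\left(-3 \right)} = - 4100 \left(-27 + \left(-3\right)^{2} - -18\right) = - 4100 \left(-27 + 9 + 18\right) = \left(-4100\right) 0 = 0$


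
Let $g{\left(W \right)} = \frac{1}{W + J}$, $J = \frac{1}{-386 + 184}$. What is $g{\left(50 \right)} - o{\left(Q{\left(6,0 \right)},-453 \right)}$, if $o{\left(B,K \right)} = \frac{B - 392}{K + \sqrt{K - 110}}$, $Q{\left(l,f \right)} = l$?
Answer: $\frac{2 \left(- 1903354 i + 101 \sqrt{563}\right)}{10099 \left(\sqrt{563} + 453 i\right)} \approx -0.82976 - 0.04451 i$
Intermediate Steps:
$o{\left(B,K \right)} = \frac{-392 + B}{K + \sqrt{-110 + K}}$
$J = - \frac{1}{202}$ ($J = \frac{1}{-202} = - \frac{1}{202} \approx -0.0049505$)
$g{\left(W \right)} = \frac{1}{- \frac{1}{202} + W}$ ($g{\left(W \right)} = \frac{1}{W - \frac{1}{202}} = \frac{1}{- \frac{1}{202} + W}$)
$g{\left(50 \right)} - o{\left(Q{\left(6,0 \right)},-453 \right)} = \frac{202}{-1 + 202 \cdot 50} - \frac{-392 + 6}{-453 + \sqrt{-110 - 453}} = \frac{202}{-1 + 10100} - \frac{1}{-453 + \sqrt{-563}} \left(-386\right) = \frac{202}{10099} - \frac{1}{-453 + i \sqrt{563}} \left(-386\right) = 202 \cdot \frac{1}{10099} - - \frac{386}{-453 + i \sqrt{563}} = \frac{202}{10099} + \frac{386}{-453 + i \sqrt{563}}$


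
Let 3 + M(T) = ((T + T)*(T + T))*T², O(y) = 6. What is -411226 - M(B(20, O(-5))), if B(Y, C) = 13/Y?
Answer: -16448948561/40000 ≈ -4.1122e+5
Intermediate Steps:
M(T) = -3 + 4*T⁴ (M(T) = -3 + ((T + T)*(T + T))*T² = -3 + ((2*T)*(2*T))*T² = -3 + (4*T²)*T² = -3 + 4*T⁴)
-411226 - M(B(20, O(-5))) = -411226 - (-3 + 4*(13/20)⁴) = -411226 - (-3 + 4*(28561/160000)) = -411226 - (-3 + 28561/40000) = -411226 - 1*(-91439/40000) = -411226 + 91439/40000 = -16448948561/40000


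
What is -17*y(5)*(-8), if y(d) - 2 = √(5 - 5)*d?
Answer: 272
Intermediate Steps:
y(d) = 2 (y(d) = 2 + √(5 - 5)*d = 2 + √0*d = 2 + 0*d = 2 + 0 = 2)
-17*y(5)*(-8) = -17*2*(-8) = -34*(-8) = 272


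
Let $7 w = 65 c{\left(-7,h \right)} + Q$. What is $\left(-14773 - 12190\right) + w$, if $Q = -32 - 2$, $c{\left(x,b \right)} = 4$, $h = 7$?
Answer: $- \frac{188515}{7} \approx -26931.0$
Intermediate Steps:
$Q = -34$ ($Q = -32 - 2 = -34$)
$w = \frac{226}{7}$ ($w = \frac{65 \cdot 4 - 34}{7} = \frac{260 - 34}{7} = \frac{1}{7} \cdot 226 = \frac{226}{7} \approx 32.286$)
$\left(-14773 - 12190\right) + w = \left(-14773 - 12190\right) + \frac{226}{7} = -26963 + \frac{226}{7} = - \frac{188515}{7}$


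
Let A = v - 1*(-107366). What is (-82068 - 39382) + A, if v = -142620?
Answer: -156704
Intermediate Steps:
A = -35254 (A = -142620 - 1*(-107366) = -142620 + 107366 = -35254)
(-82068 - 39382) + A = (-82068 - 39382) - 35254 = -121450 - 35254 = -156704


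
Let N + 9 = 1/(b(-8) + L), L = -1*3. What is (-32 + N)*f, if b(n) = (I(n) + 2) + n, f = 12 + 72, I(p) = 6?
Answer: -3472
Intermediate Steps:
f = 84
b(n) = 8 + n (b(n) = (6 + 2) + n = 8 + n)
L = -3
N = -28/3 (N = -9 + 1/((8 - 8) - 3) = -9 + 1/(0 - 3) = -9 + 1/(-3) = -9 - 1/3 = -28/3 ≈ -9.3333)
(-32 + N)*f = (-32 - 28/3)*84 = -124/3*84 = -3472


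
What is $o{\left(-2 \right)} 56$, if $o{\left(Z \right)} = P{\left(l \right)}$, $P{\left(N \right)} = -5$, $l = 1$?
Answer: $-280$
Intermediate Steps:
$o{\left(Z \right)} = -5$
$o{\left(-2 \right)} 56 = \left(-5\right) 56 = -280$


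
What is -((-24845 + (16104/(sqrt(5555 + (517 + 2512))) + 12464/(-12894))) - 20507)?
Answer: 292390576/6447 - 4026*sqrt(2146)/1073 ≈ 45179.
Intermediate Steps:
-((-24845 + (16104/(sqrt(5555 + (517 + 2512))) + 12464/(-12894))) - 20507) = -((-24845 + (16104/(sqrt(5555 + 3029)) + 12464*(-1/12894))) - 20507) = -((-24845 + (16104/(sqrt(8584)) - 6232/6447)) - 20507) = -((-24845 + (16104/((2*sqrt(2146))) - 6232/6447)) - 20507) = -((-24845 + (16104*(sqrt(2146)/4292) - 6232/6447)) - 20507) = -((-24845 + (4026*sqrt(2146)/1073 - 6232/6447)) - 20507) = -((-24845 + (-6232/6447 + 4026*sqrt(2146)/1073)) - 20507) = -((-160181947/6447 + 4026*sqrt(2146)/1073) - 20507) = -(-292390576/6447 + 4026*sqrt(2146)/1073) = 292390576/6447 - 4026*sqrt(2146)/1073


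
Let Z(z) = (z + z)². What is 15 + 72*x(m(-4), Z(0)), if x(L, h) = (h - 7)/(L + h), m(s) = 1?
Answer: -489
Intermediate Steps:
Z(z) = 4*z² (Z(z) = (2*z)² = 4*z²)
x(L, h) = (-7 + h)/(L + h)
15 + 72*x(m(-4), Z(0)) = 15 + 72*((-7 + 4*0²)/(1 + 4*0²)) = 15 + 72*((-7 + 4*0)/(1 + 4*0)) = 15 + 72*((-7 + 0)/(1 + 0)) = 15 + 72*(-7/1) = 15 + 72*(1*(-7)) = 15 + 72*(-7) = 15 - 504 = -489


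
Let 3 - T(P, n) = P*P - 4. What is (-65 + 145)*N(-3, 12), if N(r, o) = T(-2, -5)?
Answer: 240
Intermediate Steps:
T(P, n) = 7 - P² (T(P, n) = 3 - (P*P - 4) = 3 - (P² - 4) = 3 - (-4 + P²) = 3 + (4 - P²) = 7 - P²)
N(r, o) = 3 (N(r, o) = 7 - 1*(-2)² = 7 - 1*4 = 7 - 4 = 3)
(-65 + 145)*N(-3, 12) = (-65 + 145)*3 = 80*3 = 240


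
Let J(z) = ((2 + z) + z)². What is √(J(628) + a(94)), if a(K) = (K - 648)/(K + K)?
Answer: 3*√1553723274/94 ≈ 1258.0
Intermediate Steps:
J(z) = (2 + 2*z)²
a(K) = (-648 + K)/(2*K) (a(K) = (-648 + K)/((2*K)) = (-648 + K)*(1/(2*K)) = (-648 + K)/(2*K))
√(J(628) + a(94)) = √(4*(1 + 628)² + (½)*(-648 + 94)/94) = √(4*629² + (½)*(1/94)*(-554)) = √(4*395641 - 277/94) = √(1582564 - 277/94) = √(148760739/94) = 3*√1553723274/94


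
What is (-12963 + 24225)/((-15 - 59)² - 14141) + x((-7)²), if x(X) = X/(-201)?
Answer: -2688247/1741665 ≈ -1.5435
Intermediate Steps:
x(X) = -X/201 (x(X) = X*(-1/201) = -X/201)
(-12963 + 24225)/((-15 - 59)² - 14141) + x((-7)²) = (-12963 + 24225)/((-15 - 59)² - 14141) - 1/201*(-7)² = 11262/((-74)² - 14141) - 1/201*49 = 11262/(5476 - 14141) - 49/201 = 11262/(-8665) - 49/201 = 11262*(-1/8665) - 49/201 = -11262/8665 - 49/201 = -2688247/1741665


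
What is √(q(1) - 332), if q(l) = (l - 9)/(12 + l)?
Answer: 2*I*√14053/13 ≈ 18.238*I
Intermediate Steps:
q(l) = (-9 + l)/(12 + l)
√(q(1) - 332) = √((-9 + 1)/(12 + 1) - 332) = √(-8/13 - 332) = √(-4324/13) = 2*I*√14053/13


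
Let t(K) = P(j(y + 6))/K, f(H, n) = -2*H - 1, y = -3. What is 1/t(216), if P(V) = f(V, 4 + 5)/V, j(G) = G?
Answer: -648/7 ≈ -92.571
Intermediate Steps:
f(H, n) = -1 - 2*H
P(V) = (-1 - 2*V)/V
t(K) = -7/(3*K) (t(K) = (-2 - 1/(-3 + 6))/K = (-2 - 1/3)/K = -7/(3*K))
1/t(216) = 1/(-7/3/216) = 1/(-7/3*1/216) = 1/(-7/648) = -648/7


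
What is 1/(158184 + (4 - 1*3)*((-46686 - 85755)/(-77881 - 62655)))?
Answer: 140536/22230679065 ≈ 6.3217e-6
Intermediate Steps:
1/(158184 + (4 - 1*3)*((-46686 - 85755)/(-77881 - 62655))) = 1/(158184 + (4 - 3)*(-132441/(-140536))) = 1/(158184 + 1*(-132441*(-1/140536))) = 1/(158184 + 1*(132441/140536)) = 1/(158184 + 132441/140536) = 1/(22230679065/140536) = 140536/22230679065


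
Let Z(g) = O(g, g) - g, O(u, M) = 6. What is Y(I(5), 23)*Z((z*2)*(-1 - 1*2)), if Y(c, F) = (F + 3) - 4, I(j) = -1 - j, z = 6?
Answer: 924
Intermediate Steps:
Z(g) = 6 - g
Y(c, F) = -1 + F (Y(c, F) = (3 + F) - 4 = -1 + F)
Y(I(5), 23)*Z((z*2)*(-1 - 1*2)) = (-1 + 23)*(6 - 6*2*(-1 - 1*2)) = 22*(6 - 12*(-1 - 2)) = 22*(6 - 12*(-3)) = 22*(6 - 1*(-36)) = 22*(6 + 36) = 22*42 = 924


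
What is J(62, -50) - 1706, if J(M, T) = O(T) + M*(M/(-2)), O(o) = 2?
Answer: -3626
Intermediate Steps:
J(M, T) = 2 - M²/2 (J(M, T) = 2 + M*(M/(-2)) = 2 + M*(M*(-½)) = 2 + M*(-M/2) = 2 - M²/2)
J(62, -50) - 1706 = (2 - ½*62²) - 1706 = (2 - ½*3844) - 1706 = (2 - 1922) - 1706 = -1920 - 1706 = -3626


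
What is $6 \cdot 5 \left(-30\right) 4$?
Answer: $-3600$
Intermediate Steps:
$6 \cdot 5 \left(-30\right) 4 = 30 \left(-30\right) 4 = \left(-900\right) 4 = -3600$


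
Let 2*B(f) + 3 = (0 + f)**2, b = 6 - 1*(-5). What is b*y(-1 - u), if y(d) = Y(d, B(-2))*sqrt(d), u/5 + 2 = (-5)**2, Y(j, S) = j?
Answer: -2552*I*sqrt(29) ≈ -13743.0*I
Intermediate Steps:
b = 11 (b = 6 + 5 = 11)
B(f) = -3/2 + f**2/2 (B(f) = -3/2 + (0 + f)**2/2 = -3/2 + f**2/2)
u = 115 (u = -10 + 5*(-5)**2 = -10 + 5*25 = -10 + 125 = 115)
y(d) = d**(3/2) (y(d) = d*sqrt(d) = d**(3/2))
b*y(-1 - u) = 11*(-1 - 1*115)**(3/2) = 11*(-1 - 115)**(3/2) = 11*(-116)**(3/2) = 11*(-232*I*sqrt(29)) = -2552*I*sqrt(29)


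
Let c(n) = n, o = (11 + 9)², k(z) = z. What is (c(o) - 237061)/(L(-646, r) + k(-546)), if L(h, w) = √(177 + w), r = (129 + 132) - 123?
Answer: 2051062/4727 + 78887*√35/33089 ≈ 448.01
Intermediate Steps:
r = 138 (r = 261 - 123 = 138)
o = 400 (o = 20² = 400)
(c(o) - 237061)/(L(-646, r) + k(-546)) = (400 - 237061)/(√(177 + 138) - 546) = -236661/(√315 - 546) = -236661/(3*√35 - 546) = -236661/(-546 + 3*√35)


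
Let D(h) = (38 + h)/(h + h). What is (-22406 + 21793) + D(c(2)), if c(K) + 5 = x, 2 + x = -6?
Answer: -15963/26 ≈ -613.96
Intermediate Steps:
x = -8 (x = -2 - 6 = -8)
c(K) = -13 (c(K) = -5 - 8 = -13)
D(h) = (38 + h)/(2*h) (D(h) = (38 + h)/((2*h)) = (38 + h)*(1/(2*h)) = (38 + h)/(2*h))
(-22406 + 21793) + D(c(2)) = (-22406 + 21793) + (1/2)*(38 - 13)/(-13) = -613 + (1/2)*(-1/13)*25 = -613 - 25/26 = -15963/26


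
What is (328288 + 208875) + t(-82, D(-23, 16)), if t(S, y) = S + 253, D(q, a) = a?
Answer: 537334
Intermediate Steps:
t(S, y) = 253 + S
(328288 + 208875) + t(-82, D(-23, 16)) = (328288 + 208875) + (253 - 82) = 537163 + 171 = 537334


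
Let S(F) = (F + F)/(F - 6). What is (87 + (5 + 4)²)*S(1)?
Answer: -336/5 ≈ -67.200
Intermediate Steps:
S(F) = 2*F/(-6 + F) (S(F) = (2*F)/(-6 + F) = 2*F/(-6 + F))
(87 + (5 + 4)²)*S(1) = (87 + (5 + 4)²)*(2*1/(-6 + 1)) = (87 + 9²)*(2*1/(-5)) = (87 + 81)*(2*1*(-⅕)) = 168*(-⅖) = -336/5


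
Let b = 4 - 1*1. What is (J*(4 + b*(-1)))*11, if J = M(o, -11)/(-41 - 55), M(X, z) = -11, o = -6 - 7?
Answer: 121/96 ≈ 1.2604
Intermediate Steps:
o = -13
b = 3 (b = 4 - 1 = 3)
J = 11/96 (J = -11/(-41 - 55) = -11/(-96) = -11*(-1/96) = 11/96 ≈ 0.11458)
(J*(4 + b*(-1)))*11 = (11*(4 + 3*(-1))/96)*11 = (11*(4 - 3)/96)*11 = ((11/96)*1)*11 = (11/96)*11 = 121/96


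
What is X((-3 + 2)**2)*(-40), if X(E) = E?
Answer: -40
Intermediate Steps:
X((-3 + 2)**2)*(-40) = (-3 + 2)**2*(-40) = (-1)**2*(-40) = 1*(-40) = -40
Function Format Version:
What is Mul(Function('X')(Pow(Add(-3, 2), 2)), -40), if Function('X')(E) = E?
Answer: -40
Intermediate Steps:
Mul(Function('X')(Pow(Add(-3, 2), 2)), -40) = Mul(Pow(Add(-3, 2), 2), -40) = Mul(Pow(-1, 2), -40) = Mul(1, -40) = -40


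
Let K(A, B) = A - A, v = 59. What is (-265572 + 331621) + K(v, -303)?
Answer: 66049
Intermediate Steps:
K(A, B) = 0
(-265572 + 331621) + K(v, -303) = (-265572 + 331621) + 0 = 66049 + 0 = 66049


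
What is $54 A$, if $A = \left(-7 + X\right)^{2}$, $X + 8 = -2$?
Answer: $15606$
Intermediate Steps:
$X = -10$ ($X = -8 - 2 = -10$)
$A = 289$ ($A = \left(-7 - 10\right)^{2} = \left(-17\right)^{2} = 289$)
$54 A = 54 \cdot 289 = 15606$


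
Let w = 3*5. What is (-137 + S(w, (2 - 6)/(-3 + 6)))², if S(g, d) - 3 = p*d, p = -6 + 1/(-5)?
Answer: 3556996/225 ≈ 15809.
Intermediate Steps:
p = -31/5 (p = -6 - ⅕ = -31/5 ≈ -6.2000)
w = 15
S(g, d) = 3 - 31*d/5
(-137 + S(w, (2 - 6)/(-3 + 6)))² = (-137 + (3 - 31*(2 - 6)/(5*(-3 + 6))))² = (-137 + (3 - (-124)/(5*3)))² = (-137 + (3 - 31/5*(-4/3)))² = (-137 + (3 + 124/15))² = (-137 + 169/15)² = (-1886/15)² = 3556996/225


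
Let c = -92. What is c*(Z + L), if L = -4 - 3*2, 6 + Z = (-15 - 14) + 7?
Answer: 3496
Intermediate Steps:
Z = -28 (Z = -6 + ((-15 - 14) + 7) = -6 + (-29 + 7) = -6 - 22 = -28)
L = -10 (L = -4 - 6 = -10)
c*(Z + L) = -92*(-28 - 10) = -92*(-38) = 3496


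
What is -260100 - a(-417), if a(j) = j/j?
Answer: -260101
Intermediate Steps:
a(j) = 1
-260100 - a(-417) = -260100 - 1*1 = -260100 - 1 = -260101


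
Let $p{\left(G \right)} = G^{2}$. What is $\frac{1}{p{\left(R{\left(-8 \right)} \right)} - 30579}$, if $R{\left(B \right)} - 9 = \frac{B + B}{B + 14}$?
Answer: $- \frac{9}{274850} \approx -3.2745 \cdot 10^{-5}$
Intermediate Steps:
$R{\left(B \right)} = 9 + \frac{2 B}{14 + B}$ ($R{\left(B \right)} = 9 + \frac{B + B}{B + 14} = 9 + \frac{2 B}{14 + B}$)
$\frac{1}{p{\left(R{\left(-8 \right)} \right)} - 30579} = \frac{1}{\left(\frac{126 + 11 \left(-8\right)}{14 - 8}\right)^{2} - 30579} = \frac{1}{\left(\frac{126 - 88}{6}\right)^{2} - 30579} = \frac{1}{\left(\frac{1}{6} \cdot 38\right)^{2} - 30579} = \frac{1}{\left(\frac{19}{3}\right)^{2} - 30579} = \frac{1}{\frac{361}{9} - 30579} = \frac{1}{- \frac{274850}{9}} = - \frac{9}{274850}$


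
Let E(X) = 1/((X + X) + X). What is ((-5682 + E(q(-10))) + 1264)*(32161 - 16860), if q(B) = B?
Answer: -2028009841/30 ≈ -6.7600e+7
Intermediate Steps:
E(X) = 1/(3*X) (E(X) = 1/(2*X + X) = 1/(3*X))
((-5682 + E(q(-10))) + 1264)*(32161 - 16860) = ((-5682 + (⅓)/(-10)) + 1264)*(32161 - 16860) = ((-5682 + (⅓)*(-⅒)) + 1264)*15301 = ((-5682 - 1/30) + 1264)*15301 = (-170461/30 + 1264)*15301 = -132541/30*15301 = -2028009841/30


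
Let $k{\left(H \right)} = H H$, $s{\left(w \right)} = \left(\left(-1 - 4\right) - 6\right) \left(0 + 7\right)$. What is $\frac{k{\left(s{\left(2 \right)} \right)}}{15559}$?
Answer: $\frac{5929}{15559} \approx 0.38107$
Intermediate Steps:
$s{\left(w \right)} = -77$ ($s{\left(w \right)} = \left(-5 - 6\right) 7 = \left(-11\right) 7 = -77$)
$k{\left(H \right)} = H^{2}$
$\frac{k{\left(s{\left(2 \right)} \right)}}{15559} = \frac{\left(-77\right)^{2}}{15559} = 5929 \cdot \frac{1}{15559} = \frac{5929}{15559}$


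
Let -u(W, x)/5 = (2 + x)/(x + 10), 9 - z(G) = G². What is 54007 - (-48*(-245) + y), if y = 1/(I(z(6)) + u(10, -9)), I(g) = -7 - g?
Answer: 2323584/55 ≈ 42247.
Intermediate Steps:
z(G) = 9 - G²
u(W, x) = -5*(2 + x)/(10 + x) (u(W, x) = -5*(2 + x)/(x + 10) = -5*(2 + x)/(10 + x))
y = 1/55 (y = 1/((-7 - (9 - 1*6²)) + 5*(-2 - 1*(-9))/(10 - 9)) = 1/((-7 - (9 - 1*36)) + 5*(-2 + 9)/1) = 1/((-7 - (9 - 36)) + 5*1*7) = 1/((-7 - 1*(-27)) + 35) = 1/((-7 + 27) + 35) = 1/(20 + 35) = 1/55 ≈ 0.018182)
54007 - (-48*(-245) + y) = 54007 - (-48*(-245) + 1/55) = 54007 - (11760 + 1/55) = 54007 - 1*646801/55 = 54007 - 646801/55 = 2323584/55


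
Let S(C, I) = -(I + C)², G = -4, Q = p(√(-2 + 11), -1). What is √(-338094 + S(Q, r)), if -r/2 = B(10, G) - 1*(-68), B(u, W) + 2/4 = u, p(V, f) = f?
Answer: 3*I*√40270 ≈ 602.02*I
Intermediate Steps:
Q = -1
B(u, W) = -½ + u
r = -155 (r = -2*((-½ + 10) - 1*(-68)) = -2*(19/2 + 68) = -2*155/2 = -155)
S(C, I) = -(C + I)²
√(-338094 + S(Q, r)) = √(-338094 - (-1 - 155)²) = √(-338094 - 1*(-156)²) = √(-338094 - 1*24336) = √(-338094 - 24336) = √(-362430) = 3*I*√40270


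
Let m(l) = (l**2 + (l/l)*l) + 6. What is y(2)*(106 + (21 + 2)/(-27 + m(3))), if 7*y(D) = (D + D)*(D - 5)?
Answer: -532/3 ≈ -177.33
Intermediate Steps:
y(D) = 2*D*(-5 + D)/7 (y(D) = ((D + D)*(D - 5))/7 = ((2*D)*(-5 + D))/7 = (2*D*(-5 + D))/7 = 2*D*(-5 + D)/7)
m(l) = 6 + l + l**2 (m(l) = (l**2 + 1*l) + 6 = (l**2 + l) + 6 = (l + l**2) + 6 = 6 + l + l**2)
y(2)*(106 + (21 + 2)/(-27 + m(3))) = ((2/7)*2*(-5 + 2))*(106 + (21 + 2)/(-27 + (6 + 3 + 3**2))) = ((2/7)*2*(-3))*(106 + 23/(-27 + (6 + 3 + 9))) = -12*(106 + 23/(-27 + 18))/7 = -12*(106 + 23/(-9))/7 = -12*(106 + 23*(-1/9))/7 = -12*(106 - 23/9)/7 = -12/7*931/9 = -532/3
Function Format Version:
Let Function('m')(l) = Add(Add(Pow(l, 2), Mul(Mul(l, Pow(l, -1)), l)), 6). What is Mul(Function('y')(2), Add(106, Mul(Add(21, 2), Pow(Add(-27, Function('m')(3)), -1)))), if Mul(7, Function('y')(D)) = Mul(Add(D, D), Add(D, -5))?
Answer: Rational(-532, 3) ≈ -177.33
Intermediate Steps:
Function('y')(D) = Mul(Rational(2, 7), D, Add(-5, D)) (Function('y')(D) = Mul(Rational(1, 7), Mul(Add(D, D), Add(D, -5))) = Mul(Rational(1, 7), Mul(Mul(2, D), Add(-5, D))) = Mul(Rational(1, 7), Mul(2, D, Add(-5, D))) = Mul(Rational(2, 7), D, Add(-5, D)))
Function('m')(l) = Add(6, l, Pow(l, 2)) (Function('m')(l) = Add(Add(Pow(l, 2), Mul(1, l)), 6) = Add(Add(Pow(l, 2), l), 6) = Add(Add(l, Pow(l, 2)), 6) = Add(6, l, Pow(l, 2)))
Mul(Function('y')(2), Add(106, Mul(Add(21, 2), Pow(Add(-27, Function('m')(3)), -1)))) = Mul(Mul(Rational(2, 7), 2, Add(-5, 2)), Add(106, Mul(Add(21, 2), Pow(Add(-27, Add(6, 3, Pow(3, 2))), -1)))) = Mul(Mul(Rational(2, 7), 2, -3), Add(106, Mul(23, Pow(Add(-27, Add(6, 3, 9)), -1)))) = Mul(Rational(-12, 7), Add(106, Mul(23, Pow(Add(-27, 18), -1)))) = Mul(Rational(-12, 7), Add(106, Mul(23, Pow(-9, -1)))) = Mul(Rational(-12, 7), Add(106, Mul(23, Rational(-1, 9)))) = Mul(Rational(-12, 7), Add(106, Rational(-23, 9))) = Mul(Rational(-12, 7), Rational(931, 9)) = Rational(-532, 3)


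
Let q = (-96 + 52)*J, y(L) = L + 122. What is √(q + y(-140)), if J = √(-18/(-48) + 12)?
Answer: √(-18 - 33*√22) ≈ 13.145*I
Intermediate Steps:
J = 3*√22/4 (J = √(-18*(-1/48) + 12) = √(3/8 + 12) = √(99/8) = 3*√22/4 ≈ 3.5178)
y(L) = 122 + L
q = -33*√22 (q = (-96 + 52)*(3*√22/4) = -33*√22 ≈ -154.78)
√(q + y(-140)) = √(-33*√22 + (122 - 140)) = √(-33*√22 - 18) = √(-18 - 33*√22)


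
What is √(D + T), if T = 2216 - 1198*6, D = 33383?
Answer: √28411 ≈ 168.56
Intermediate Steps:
T = -4972 (T = 2216 - 1*7188 = 2216 - 7188 = -4972)
√(D + T) = √(33383 - 4972) = √28411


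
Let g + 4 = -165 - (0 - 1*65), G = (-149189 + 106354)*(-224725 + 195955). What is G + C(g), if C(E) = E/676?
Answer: 16020718348/13 ≈ 1.2324e+9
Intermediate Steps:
G = 1232362950 (G = -42835*(-28770) = 1232362950)
g = -104 (g = -4 + (-165 - (0 - 1*65)) = -4 + (-165 - (0 - 65)) = -4 + (-165 - 1*(-65)) = -4 + (-165 + 65) = -4 - 100 = -104)
C(E) = E/676 (C(E) = E*(1/676) = E/676)
G + C(g) = 1232362950 + (1/676)*(-104) = 1232362950 - 2/13 = 16020718348/13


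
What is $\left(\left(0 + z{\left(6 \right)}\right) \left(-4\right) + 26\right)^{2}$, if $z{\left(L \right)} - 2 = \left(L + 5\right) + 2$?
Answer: $1156$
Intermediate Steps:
$z{\left(L \right)} = 9 + L$ ($z{\left(L \right)} = 2 + \left(\left(L + 5\right) + 2\right) = 2 + \left(\left(5 + L\right) + 2\right) = 2 + \left(7 + L\right) = 9 + L$)
$\left(\left(0 + z{\left(6 \right)}\right) \left(-4\right) + 26\right)^{2} = \left(\left(0 + \left(9 + 6\right)\right) \left(-4\right) + 26\right)^{2} = \left(\left(0 + 15\right) \left(-4\right) + 26\right)^{2} = \left(15 \left(-4\right) + 26\right)^{2} = \left(-60 + 26\right)^{2} = \left(-34\right)^{2} = 1156$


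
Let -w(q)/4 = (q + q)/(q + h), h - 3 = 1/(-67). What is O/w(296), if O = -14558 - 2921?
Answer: 5470927/2479 ≈ 2206.9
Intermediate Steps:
h = 200/67 (h = 3 + 1/(-67) = 3 - 1/67 = 200/67 ≈ 2.9851)
O = -17479
w(q) = -8*q/(200/67 + q) (w(q) = -4*(q + q)/(q + 200/67) = -4*2*q/(200/67 + q) = -8*q/(200/67 + q))
O/w(296) = -17479/((-536*296/(200 + 67*296))) = -17479/((-536*296/(200 + 19832))) = -17479/((-536*296/20032)) = -17479/((-536*296*1/20032)) = -17479/(-2479/313) = -17479*(-313/2479) = 5470927/2479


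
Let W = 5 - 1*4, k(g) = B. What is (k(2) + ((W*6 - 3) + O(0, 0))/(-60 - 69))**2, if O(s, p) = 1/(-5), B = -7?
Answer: 20511841/416025 ≈ 49.304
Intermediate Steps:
k(g) = -7
W = 1 (W = 5 - 4 = 1)
O(s, p) = -1/5
(k(2) + ((W*6 - 3) + O(0, 0))/(-60 - 69))**2 = (-7 + ((1*6 - 3) - 1/5)/(-60 - 69))**2 = (-7 + ((6 - 3) - 1/5)/(-129))**2 = (-7 + (3 - 1/5)*(-1/129))**2 = (-7 + (14/5)*(-1/129))**2 = (-7 - 14/645)**2 = (-4529/645)**2 = 20511841/416025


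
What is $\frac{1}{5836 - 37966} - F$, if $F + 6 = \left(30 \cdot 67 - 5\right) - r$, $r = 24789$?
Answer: $\frac{732242699}{32130} \approx 22790.0$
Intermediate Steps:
$F = -22790$ ($F = -6 + \left(\left(30 \cdot 67 - 5\right) - 24789\right) = -6 + \left(\left(2010 - 5\right) - 24789\right) = -6 + \left(2005 - 24789\right) = -6 - 22784 = -22790$)
$\frac{1}{5836 - 37966} - F = \frac{1}{5836 - 37966} - -22790 = \frac{1}{-32130} + 22790 = - \frac{1}{32130} + 22790 = \frac{732242699}{32130}$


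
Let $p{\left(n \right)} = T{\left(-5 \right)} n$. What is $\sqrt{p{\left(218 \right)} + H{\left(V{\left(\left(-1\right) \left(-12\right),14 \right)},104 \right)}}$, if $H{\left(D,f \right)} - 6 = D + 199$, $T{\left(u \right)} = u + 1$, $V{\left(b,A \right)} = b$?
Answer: $i \sqrt{655} \approx 25.593 i$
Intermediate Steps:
$T{\left(u \right)} = 1 + u$
$p{\left(n \right)} = - 4 n$ ($p{\left(n \right)} = \left(1 - 5\right) n = - 4 n$)
$H{\left(D,f \right)} = 205 + D$ ($H{\left(D,f \right)} = 6 + \left(D + 199\right) = 6 + \left(199 + D\right) = 205 + D$)
$\sqrt{p{\left(218 \right)} + H{\left(V{\left(\left(-1\right) \left(-12\right),14 \right)},104 \right)}} = \sqrt{\left(-4\right) 218 + \left(205 - -12\right)} = \sqrt{-872 + \left(205 + 12\right)} = \sqrt{-872 + 217} = \sqrt{-655} = i \sqrt{655}$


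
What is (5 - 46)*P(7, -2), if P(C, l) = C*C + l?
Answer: -1927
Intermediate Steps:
P(C, l) = l + C² (P(C, l) = C² + l = l + C²)
(5 - 46)*P(7, -2) = (5 - 46)*(-2 + 7²) = -41*(-2 + 49) = -41*47 = -1927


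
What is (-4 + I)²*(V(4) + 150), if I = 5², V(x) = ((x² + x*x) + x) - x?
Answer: 80262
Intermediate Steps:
V(x) = 2*x² (V(x) = ((x² + x²) + x) - x = (2*x² + x) - x = (x + 2*x²) - x = 2*x²)
I = 25
(-4 + I)²*(V(4) + 150) = (-4 + 25)²*(2*4² + 150) = 21²*(2*16 + 150) = 441*(32 + 150) = 441*182 = 80262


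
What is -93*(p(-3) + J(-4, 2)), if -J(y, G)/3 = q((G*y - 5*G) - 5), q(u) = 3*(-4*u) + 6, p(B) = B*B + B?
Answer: 78120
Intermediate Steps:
p(B) = B + B² (p(B) = B² + B = B + B²)
q(u) = 6 - 12*u (q(u) = -12*u + 6 = 6 - 12*u)
J(y, G) = -198 - 180*G + 36*G*y (J(y, G) = -3*(6 - 12*((G*y - 5*G) - 5)) = -3*(6 - 12*((-5*G + G*y) - 5)) = -3*(6 - 12*(-5 - 5*G + G*y)) = -3*(6 + (60 + 60*G - 12*G*y)) = -3*(66 + 60*G - 12*G*y) = -198 - 180*G + 36*G*y)
-93*(p(-3) + J(-4, 2)) = -93*(-3*(1 - 3) + (-198 - 180*2 + 36*2*(-4))) = -93*(-3*(-2) + (-198 - 360 - 288)) = -93*(6 - 846) = -93*(-840) = 78120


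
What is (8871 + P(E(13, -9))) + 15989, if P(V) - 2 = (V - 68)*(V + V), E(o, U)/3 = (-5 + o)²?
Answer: 72478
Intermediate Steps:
E(o, U) = 3*(-5 + o)²
P(V) = 2 + 2*V*(-68 + V) (P(V) = 2 + (V - 68)*(V + V) = 2 + (-68 + V)*(2*V) = 2 + 2*V*(-68 + V))
(8871 + P(E(13, -9))) + 15989 = (8871 + (2 - 408*(-5 + 13)² + 2*(3*(-5 + 13)²)²)) + 15989 = (8871 + (2 - 408*8² + 2*(3*8²)²)) + 15989 = (8871 + (2 - 408*64 + 2*(3*64)²)) + 15989 = (8871 + (2 - 136*192 + 2*192²)) + 15989 = (8871 + (2 - 26112 + 2*36864)) + 15989 = (8871 + (2 - 26112 + 73728)) + 15989 = (8871 + 47618) + 15989 = 56489 + 15989 = 72478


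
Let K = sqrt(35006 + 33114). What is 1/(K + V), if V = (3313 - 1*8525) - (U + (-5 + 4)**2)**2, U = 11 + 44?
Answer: -2087/17405246 - sqrt(17030)/34810492 ≈ -0.00012366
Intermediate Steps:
U = 55
K = 2*sqrt(17030) (K = sqrt(68120) = 2*sqrt(17030) ≈ 261.00)
V = -8348 (V = (3313 - 1*8525) - (55 + (-5 + 4)**2)**2 = (3313 - 8525) - (55 + (-1)**2)**2 = -5212 - (55 + 1)**2 = -5212 - 1*56**2 = -5212 - 1*3136 = -5212 - 3136 = -8348)
1/(K + V) = 1/(2*sqrt(17030) - 8348) = 1/(-8348 + 2*sqrt(17030))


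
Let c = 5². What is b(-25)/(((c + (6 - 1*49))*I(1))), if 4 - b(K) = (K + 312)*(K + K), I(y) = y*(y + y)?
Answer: -7177/18 ≈ -398.72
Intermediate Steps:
I(y) = 2*y² (I(y) = y*(2*y) = 2*y²)
c = 25
b(K) = 4 - 2*K*(312 + K) (b(K) = 4 - (K + 312)*(K + K) = 4 - (312 + K)*2*K = 4 - 2*K*(312 + K))
b(-25)/(((c + (6 - 1*49))*I(1))) = (4 - 624*(-25) - 2*(-25)²)/(((25 + (6 - 1*49))*(2*1²))) = (4 + 15600 - 2*625)/(((25 + (6 - 49))*(2*1))) = (4 + 15600 - 1250)/(((25 - 43)*2)) = 14354/((-18*2)) = 14354/(-36) = 14354*(-1/36) = -7177/18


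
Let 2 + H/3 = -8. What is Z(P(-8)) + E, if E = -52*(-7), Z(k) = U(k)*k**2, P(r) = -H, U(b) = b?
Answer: 27364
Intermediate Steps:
H = -30 (H = -6 + 3*(-8) = -6 - 24 = -30)
P(r) = 30 (P(r) = -1*(-30) = 30)
Z(k) = k**3 (Z(k) = k*k**2 = k**3)
E = 364
Z(P(-8)) + E = 30**3 + 364 = 27000 + 364 = 27364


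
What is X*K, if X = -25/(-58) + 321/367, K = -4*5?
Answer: -277930/10643 ≈ -26.114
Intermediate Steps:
K = -20
X = 27793/21286 (X = -25*(-1/58) + 321*(1/367) = 25/58 + 321/367 = 27793/21286 ≈ 1.3057)
X*K = (27793/21286)*(-20) = -277930/10643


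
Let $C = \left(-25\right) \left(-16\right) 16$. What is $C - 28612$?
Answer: $-22212$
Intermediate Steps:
$C = 6400$ ($C = 400 \cdot 16 = 6400$)
$C - 28612 = 6400 - 28612 = -22212$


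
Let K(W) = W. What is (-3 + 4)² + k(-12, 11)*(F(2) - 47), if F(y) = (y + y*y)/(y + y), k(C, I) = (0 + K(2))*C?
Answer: 1093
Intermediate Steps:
k(C, I) = 2*C (k(C, I) = (0 + 2)*C = 2*C)
F(y) = (y + y²)/(2*y) (F(y) = (y + y²)/((2*y)) = (y + y²)*(1/(2*y)) = (y + y²)/(2*y))
(-3 + 4)² + k(-12, 11)*(F(2) - 47) = (-3 + 4)² + (2*(-12))*((½ + (½)*2) - 47) = 1² - 24*((½ + 1) - 47) = 1 - 24*(3/2 - 47) = 1 - 24*(-91/2) = 1 + 1092 = 1093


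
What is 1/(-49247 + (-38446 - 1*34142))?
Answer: -1/121835 ≈ -8.2078e-6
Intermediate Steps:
1/(-49247 + (-38446 - 1*34142)) = 1/(-49247 + (-38446 - 34142)) = 1/(-49247 - 72588) = 1/(-121835) = -1/121835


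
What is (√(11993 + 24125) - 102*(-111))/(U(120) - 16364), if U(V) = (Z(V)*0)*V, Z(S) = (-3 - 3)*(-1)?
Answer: -5661/8182 - √36118/16364 ≈ -0.70350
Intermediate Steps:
Z(S) = 6 (Z(S) = -6*(-1) = 6)
U(V) = 0 (U(V) = (6*0)*V = 0*V = 0)
(√(11993 + 24125) - 102*(-111))/(U(120) - 16364) = (√(11993 + 24125) - 102*(-111))/(0 - 16364) = (√36118 + 11322)/(-16364) = (11322 + √36118)*(-1/16364) = -5661/8182 - √36118/16364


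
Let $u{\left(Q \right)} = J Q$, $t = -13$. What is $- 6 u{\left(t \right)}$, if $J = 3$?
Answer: $234$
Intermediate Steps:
$u{\left(Q \right)} = 3 Q$
$- 6 u{\left(t \right)} = - 6 \cdot 3 \left(-13\right) = \left(-6\right) \left(-39\right) = 234$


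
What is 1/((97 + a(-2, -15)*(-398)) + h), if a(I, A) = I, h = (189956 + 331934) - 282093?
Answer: 1/240690 ≈ 4.1547e-6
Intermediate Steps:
h = 239797 (h = 521890 - 282093 = 239797)
1/((97 + a(-2, -15)*(-398)) + h) = 1/((97 - 2*(-398)) + 239797) = 1/((97 + 796) + 239797) = 1/(893 + 239797) = 1/240690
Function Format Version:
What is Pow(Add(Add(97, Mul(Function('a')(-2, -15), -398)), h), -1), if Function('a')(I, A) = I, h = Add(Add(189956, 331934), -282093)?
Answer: Rational(1, 240690) ≈ 4.1547e-6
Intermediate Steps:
h = 239797 (h = Add(521890, -282093) = 239797)
Pow(Add(Add(97, Mul(Function('a')(-2, -15), -398)), h), -1) = Pow(Add(Add(97, Mul(-2, -398)), 239797), -1) = Pow(Add(Add(97, 796), 239797), -1) = Pow(Add(893, 239797), -1) = Pow(240690, -1) = Rational(1, 240690)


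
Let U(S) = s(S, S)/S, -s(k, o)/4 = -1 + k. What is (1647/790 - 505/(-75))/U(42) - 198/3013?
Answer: -453607249/195182140 ≈ -2.3240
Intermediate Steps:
s(k, o) = 4 - 4*k (s(k, o) = -4*(-1 + k) = 4 - 4*k)
U(S) = (4 - 4*S)/S
(1647/790 - 505/(-75))/U(42) - 198/3013 = (1647/790 - 505/(-75))/(-4 + 4/42) - 198/3013 = (1647*(1/790) - 505*(-1/75))/(-4 + 4*(1/42)) - 198*1/3013 = (1647/790 + 101/15)/(-4 + 2/21) - 198/3013 = 20899/(2370*(-82/21)) - 198/3013 = (20899/2370)*(-21/82) - 198/3013 = -146293/64780 - 198/3013 = -453607249/195182140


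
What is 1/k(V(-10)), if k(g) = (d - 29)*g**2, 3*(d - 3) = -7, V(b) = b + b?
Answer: -3/34000 ≈ -8.8235e-5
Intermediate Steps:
V(b) = 2*b
d = 2/3 (d = 3 + (1/3)*(-7) = 3 - 7/3 = 2/3 ≈ 0.66667)
k(g) = -85*g**2/3 (k(g) = (2/3 - 29)*g**2 = -85*g**2/3)
1/k(V(-10)) = 1/(-85*(2*(-10))**2/3) = 1/(-85/3*(-20)**2) = 1/(-85/3*400) = 1/(-34000/3) = -3/34000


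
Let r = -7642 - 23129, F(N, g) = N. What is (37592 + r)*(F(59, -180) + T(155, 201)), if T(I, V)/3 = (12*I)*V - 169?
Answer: 7647241372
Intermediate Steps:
T(I, V) = -507 + 36*I*V (T(I, V) = 3*((12*I)*V - 169) = 3*(12*I*V - 169) = 3*(-169 + 12*I*V) = -507 + 36*I*V)
r = -30771
(37592 + r)*(F(59, -180) + T(155, 201)) = (37592 - 30771)*(59 + (-507 + 36*155*201)) = 6821*(59 + (-507 + 1121580)) = 6821*(59 + 1121073) = 6821*1121132 = 7647241372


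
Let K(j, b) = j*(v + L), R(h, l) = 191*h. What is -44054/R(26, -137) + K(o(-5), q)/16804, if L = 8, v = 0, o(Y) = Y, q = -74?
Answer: -92560257/10431083 ≈ -8.8735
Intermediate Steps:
K(j, b) = 8*j (K(j, b) = j*(0 + 8) = j*8 = 8*j)
-44054/R(26, -137) + K(o(-5), q)/16804 = -44054/(191*26) + (8*(-5))/16804 = -44054/4966 - 40*1/16804 = -44054*1/4966 - 10/4201 = -22027/2483 - 10/4201 = -92560257/10431083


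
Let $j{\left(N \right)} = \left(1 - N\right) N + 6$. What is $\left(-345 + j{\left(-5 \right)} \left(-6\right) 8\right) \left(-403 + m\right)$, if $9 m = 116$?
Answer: $- \frac{944459}{3} \approx -3.1482 \cdot 10^{5}$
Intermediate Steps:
$m = \frac{116}{9}$ ($m = \frac{1}{9} \cdot 116 = \frac{116}{9} \approx 12.889$)
$j{\left(N \right)} = 6 + N \left(1 - N\right)$ ($j{\left(N \right)} = N \left(1 - N\right) + 6 = 6 + N \left(1 - N\right)$)
$\left(-345 + j{\left(-5 \right)} \left(-6\right) 8\right) \left(-403 + m\right) = \left(-345 + \left(6 - 5 - \left(-5\right)^{2}\right) \left(-6\right) 8\right) \left(-403 + \frac{116}{9}\right) = \left(-345 + \left(6 - 5 - 25\right) \left(-6\right) 8\right) \left(- \frac{3511}{9}\right) = \left(-345 + \left(-24\right) \left(-6\right) 8\right) \left(- \frac{3511}{9}\right) = \left(-345 + 144 \cdot 8\right) \left(- \frac{3511}{9}\right) = \left(-345 + 1152\right) \left(- \frac{3511}{9}\right) = 807 \left(- \frac{3511}{9}\right) = - \frac{944459}{3}$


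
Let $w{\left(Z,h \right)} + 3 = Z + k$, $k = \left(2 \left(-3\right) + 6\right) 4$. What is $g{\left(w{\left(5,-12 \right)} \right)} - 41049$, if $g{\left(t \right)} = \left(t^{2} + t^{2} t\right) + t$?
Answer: $-41035$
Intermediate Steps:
$k = 0$ ($k = \left(-6 + 6\right) 4 = 0 \cdot 4 = 0$)
$w{\left(Z,h \right)} = -3 + Z$ ($w{\left(Z,h \right)} = -3 + \left(Z + 0\right) = -3 + Z$)
$g{\left(t \right)} = t + t^{2} + t^{3}$ ($g{\left(t \right)} = \left(t^{2} + t^{3}\right) + t = t + t^{2} + t^{3}$)
$g{\left(w{\left(5,-12 \right)} \right)} - 41049 = \left(-3 + 5\right) \left(1 + \left(-3 + 5\right) + \left(-3 + 5\right)^{2}\right) - 41049 = 2 \left(1 + 2 + 2^{2}\right) - 41049 = 2 \left(1 + 2 + 4\right) - 41049 = 2 \cdot 7 - 41049 = 14 - 41049 = -41035$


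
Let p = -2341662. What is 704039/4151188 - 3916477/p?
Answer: 8953326848747/4860339597228 ≈ 1.8421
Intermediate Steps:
704039/4151188 - 3916477/p = 704039/4151188 - 3916477/(-2341662) = 704039*(1/4151188) - 3916477*(-1/2341662) = 704039/4151188 + 3916477/2341662 = 8953326848747/4860339597228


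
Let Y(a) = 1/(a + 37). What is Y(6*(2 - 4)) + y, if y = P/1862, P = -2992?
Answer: -36469/23275 ≈ -1.5669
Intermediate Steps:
y = -1496/931 (y = -2992/1862 = -2992*1/1862 = -1496/931 ≈ -1.6069)
Y(a) = 1/(37 + a)
Y(6*(2 - 4)) + y = 1/(37 + 6*(2 - 4)) - 1496/931 = 1/(37 + 6*(-2)) - 1496/931 = 1/(37 - 12) - 1496/931 = 1/25 - 1496/931 = -36469/23275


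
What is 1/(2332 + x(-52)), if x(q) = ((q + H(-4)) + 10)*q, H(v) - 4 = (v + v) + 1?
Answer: 1/4672 ≈ 0.00021404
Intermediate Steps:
H(v) = 5 + 2*v (H(v) = 4 + ((v + v) + 1) = 4 + (2*v + 1) = 4 + (1 + 2*v) = 5 + 2*v)
x(q) = q*(7 + q) (x(q) = ((q + (5 + 2*(-4))) + 10)*q = ((q + (5 - 8)) + 10)*q = ((q - 3) + 10)*q = ((-3 + q) + 10)*q = (7 + q)*q = q*(7 + q))
1/(2332 + x(-52)) = 1/(2332 - 52*(7 - 52)) = 1/(2332 - 52*(-45)) = 1/(2332 + 2340) = 1/4672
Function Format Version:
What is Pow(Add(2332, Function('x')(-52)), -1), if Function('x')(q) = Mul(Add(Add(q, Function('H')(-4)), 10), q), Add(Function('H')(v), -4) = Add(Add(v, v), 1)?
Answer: Rational(1, 4672) ≈ 0.00021404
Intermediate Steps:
Function('H')(v) = Add(5, Mul(2, v)) (Function('H')(v) = Add(4, Add(Add(v, v), 1)) = Add(4, Add(Mul(2, v), 1)) = Add(4, Add(1, Mul(2, v))) = Add(5, Mul(2, v)))
Function('x')(q) = Mul(q, Add(7, q)) (Function('x')(q) = Mul(Add(Add(q, Add(5, Mul(2, -4))), 10), q) = Mul(Add(Add(q, Add(5, -8)), 10), q) = Mul(Add(Add(q, -3), 10), q) = Mul(Add(Add(-3, q), 10), q) = Mul(Add(7, q), q) = Mul(q, Add(7, q)))
Pow(Add(2332, Function('x')(-52)), -1) = Pow(Add(2332, Mul(-52, Add(7, -52))), -1) = Pow(Add(2332, Mul(-52, -45)), -1) = Pow(Add(2332, 2340), -1) = Pow(4672, -1) = Rational(1, 4672)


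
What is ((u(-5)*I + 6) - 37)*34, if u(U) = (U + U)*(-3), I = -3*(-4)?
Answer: 11186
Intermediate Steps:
I = 12
u(U) = -6*U (u(U) = (2*U)*(-3) = -6*U)
((u(-5)*I + 6) - 37)*34 = ((-6*(-5)*12 + 6) - 37)*34 = ((30*12 + 6) - 37)*34 = ((360 + 6) - 37)*34 = (366 - 37)*34 = 329*34 = 11186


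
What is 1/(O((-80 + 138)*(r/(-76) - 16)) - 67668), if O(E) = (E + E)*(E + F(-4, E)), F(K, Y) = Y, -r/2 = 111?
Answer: 361/806510128 ≈ 4.4761e-7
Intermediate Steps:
r = -222 (r = -2*111 = -222)
O(E) = 4*E**2 (O(E) = (E + E)*(E + E) = (2*E)*(2*E) = 4*E**2)
1/(O((-80 + 138)*(r/(-76) - 16)) - 67668) = 1/(4*((-80 + 138)*(-222/(-76) - 16))**2 - 67668) = 1/(4*(58*(-222*(-1/76) - 16))**2 - 67668) = 1/(4*(58*(111/38 - 16))**2 - 67668) = 1/(4*(58*(-497/38))**2 - 67668) = 1/(4*(-14413/19)**2 - 67668) = 1/(4*(207734569/361) - 67668) = 1/(830938276/361 - 67668) = 1/(806510128/361) = 361/806510128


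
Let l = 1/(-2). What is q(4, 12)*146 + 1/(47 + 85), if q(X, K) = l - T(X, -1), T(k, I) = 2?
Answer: -48179/132 ≈ -364.99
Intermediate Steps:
l = -½ ≈ -0.50000
q(X, K) = -5/2 (q(X, K) = -½ - 1*2 = -½ - 2 = -5/2)
q(4, 12)*146 + 1/(47 + 85) = -5/2*146 + 1/(47 + 85) = -365 + 1/132 = -48179/132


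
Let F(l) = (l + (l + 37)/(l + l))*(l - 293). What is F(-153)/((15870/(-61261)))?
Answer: -319002751253/1214055 ≈ -2.6276e+5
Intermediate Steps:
F(l) = (-293 + l)*(l + (37 + l)/(2*l)) (F(l) = (l + (37 + l)/((2*l)))*(-293 + l) = (l + (37 + l)*(1/(2*l)))*(-293 + l) = (l + (37 + l)/(2*l))*(-293 + l) = (-293 + l)*(l + (37 + l)/(2*l)))
F(-153)/((15870/(-61261))) = (-128 + (-153)**2 - 10841/2/(-153) - 585/2*(-153))/((15870/(-61261))) = (-128 + 23409 - 10841/2*(-1/153) + 89505/2)/((15870*(-1/61261))) = (-128 + 23409 + 10841/306 + 89505/2)/(-15870/61261) = (10414546/153)*(-61261/15870) = -319002751253/1214055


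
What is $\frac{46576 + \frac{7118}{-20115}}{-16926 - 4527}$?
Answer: $- \frac{936869122}{431527095} \approx -2.1711$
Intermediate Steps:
$\frac{46576 + \frac{7118}{-20115}}{-16926 - 4527} = \frac{46576 + 7118 \left(- \frac{1}{20115}\right)}{-21453} = \left(46576 - \frac{7118}{20115}\right) \left(- \frac{1}{21453}\right) = \frac{936869122}{20115} \left(- \frac{1}{21453}\right) = - \frac{936869122}{431527095}$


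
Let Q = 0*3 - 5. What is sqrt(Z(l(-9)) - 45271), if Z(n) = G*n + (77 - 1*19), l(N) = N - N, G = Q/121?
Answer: I*sqrt(45213) ≈ 212.63*I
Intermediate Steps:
Q = -5 (Q = 0 - 5 = -5)
G = -5/121 ≈ -0.041322
l(N) = 0
Z(n) = 58 - 5*n/121 (Z(n) = -5*n/121 + (77 - 1*19) = -5*n/121 + (77 - 19) = -5*n/121 + 58 = 58 - 5*n/121)
sqrt(Z(l(-9)) - 45271) = sqrt((58 - 5/121*0) - 45271) = sqrt((58 + 0) - 45271) = sqrt(58 - 45271) = sqrt(-45213) = I*sqrt(45213)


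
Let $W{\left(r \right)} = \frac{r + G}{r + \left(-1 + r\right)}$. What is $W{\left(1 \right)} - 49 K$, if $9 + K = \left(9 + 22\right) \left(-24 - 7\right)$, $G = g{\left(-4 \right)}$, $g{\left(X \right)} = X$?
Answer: $47527$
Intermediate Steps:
$G = -4$
$K = -970$ ($K = -9 + \left(9 + 22\right) \left(-24 - 7\right) = -9 + 31 \left(-31\right) = -9 - 961 = -970$)
$W{\left(r \right)} = \frac{-4 + r}{-1 + 2 r}$ ($W{\left(r \right)} = \frac{r - 4}{r + \left(-1 + r\right)} = \frac{-4 + r}{-1 + 2 r}$)
$W{\left(1 \right)} - 49 K = \frac{-4 + 1}{-1 + 2 \cdot 1} - -47530 = \frac{1}{-1 + 2} \left(-3\right) + 47530 = 1^{-1} \left(-3\right) + 47530 = 1 \left(-3\right) + 47530 = -3 + 47530 = 47527$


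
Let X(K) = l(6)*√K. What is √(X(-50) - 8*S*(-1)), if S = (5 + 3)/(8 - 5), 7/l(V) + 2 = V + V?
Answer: √(768 + 126*I*√2)/6 ≈ 4.6494 + 0.5323*I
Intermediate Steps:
l(V) = 7/(-2 + 2*V) (l(V) = 7/(-2 + (V + V)) = 7/(-2 + 2*V))
S = 8/3 ≈ 2.6667
X(K) = 7*√K/10 (X(K) = (7/(2*(-1 + 6)))*√K = ((7/2)/5)*√K = ((7/2)*(⅕))*√K = 7*√K/10)
√(X(-50) - 8*S*(-1)) = √(7*√(-50)/10 - 8*8/3*(-1)) = √(7*(5*I*√2)/10 - 64/3*(-1)) = √(7*I*√2/2 + 64/3) = √(64/3 + 7*I*√2/2)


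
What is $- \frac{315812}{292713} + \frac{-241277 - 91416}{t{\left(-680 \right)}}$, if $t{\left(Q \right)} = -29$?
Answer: $\frac{97374407561}{8488677} \approx 11471.0$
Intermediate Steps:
$- \frac{315812}{292713} + \frac{-241277 - 91416}{t{\left(-680 \right)}} = - \frac{315812}{292713} + \frac{-241277 - 91416}{-29} = \left(-315812\right) \frac{1}{292713} - - \frac{332693}{29} = - \frac{315812}{292713} + \frac{332693}{29} = \frac{97374407561}{8488677}$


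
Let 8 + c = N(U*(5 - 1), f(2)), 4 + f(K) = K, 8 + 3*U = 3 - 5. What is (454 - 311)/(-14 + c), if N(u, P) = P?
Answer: -143/24 ≈ -5.9583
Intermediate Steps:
U = -10/3 (U = -8/3 + (3 - 5)/3 = -8/3 + (1/3)*(-2) = -8/3 - 2/3 = -10/3 ≈ -3.3333)
f(K) = -4 + K
c = -10 (c = -8 + (-4 + 2) = -8 - 2 = -10)
(454 - 311)/(-14 + c) = (454 - 311)/(-14 - 10) = 143/(-24) = 143*(-1/24) = -143/24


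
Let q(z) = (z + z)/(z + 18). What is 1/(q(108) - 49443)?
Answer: -7/346089 ≈ -2.0226e-5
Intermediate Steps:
q(z) = 2*z/(18 + z) (q(z) = (2*z)/(18 + z) = 2*z/(18 + z))
1/(q(108) - 49443) = 1/(2*108/(18 + 108) - 49443) = 1/(2*108/126 - 49443) = 1/(2*108*(1/126) - 49443) = 1/(12/7 - 49443) = 1/(-346089/7) = -7/346089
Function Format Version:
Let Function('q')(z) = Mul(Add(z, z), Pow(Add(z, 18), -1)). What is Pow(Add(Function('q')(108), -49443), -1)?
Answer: Rational(-7, 346089) ≈ -2.0226e-5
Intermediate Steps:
Function('q')(z) = Mul(2, z, Pow(Add(18, z), -1)) (Function('q')(z) = Mul(Mul(2, z), Pow(Add(18, z), -1)) = Mul(2, z, Pow(Add(18, z), -1)))
Pow(Add(Function('q')(108), -49443), -1) = Pow(Add(Mul(2, 108, Pow(Add(18, 108), -1)), -49443), -1) = Pow(Add(Mul(2, 108, Pow(126, -1)), -49443), -1) = Pow(Add(Mul(2, 108, Rational(1, 126)), -49443), -1) = Pow(Add(Rational(12, 7), -49443), -1) = Pow(Rational(-346089, 7), -1) = Rational(-7, 346089)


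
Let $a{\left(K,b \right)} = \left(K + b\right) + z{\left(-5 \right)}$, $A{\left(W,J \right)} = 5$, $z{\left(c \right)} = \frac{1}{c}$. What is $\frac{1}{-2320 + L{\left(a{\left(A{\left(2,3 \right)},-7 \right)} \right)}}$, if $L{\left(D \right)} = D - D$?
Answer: $- \frac{1}{2320} \approx -0.00043103$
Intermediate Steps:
$a{\left(K,b \right)} = - \frac{1}{5} + K + b$ ($a{\left(K,b \right)} = \left(K + b\right) + \frac{1}{-5} = \left(K + b\right) - \frac{1}{5} = - \frac{1}{5} + K + b$)
$L{\left(D \right)} = 0$
$\frac{1}{-2320 + L{\left(a{\left(A{\left(2,3 \right)},-7 \right)} \right)}} = \frac{1}{-2320 + 0} = \frac{1}{-2320} = - \frac{1}{2320}$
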